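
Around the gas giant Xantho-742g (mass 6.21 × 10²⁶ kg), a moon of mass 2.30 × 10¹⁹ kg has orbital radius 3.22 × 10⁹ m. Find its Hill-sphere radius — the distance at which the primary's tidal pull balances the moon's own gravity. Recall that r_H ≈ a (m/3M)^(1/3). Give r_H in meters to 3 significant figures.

7.44 × 10⁶ m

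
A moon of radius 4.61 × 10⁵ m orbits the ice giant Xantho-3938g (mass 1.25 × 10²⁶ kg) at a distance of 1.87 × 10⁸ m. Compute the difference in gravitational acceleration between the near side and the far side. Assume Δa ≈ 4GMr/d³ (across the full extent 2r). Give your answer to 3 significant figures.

2.35 × 10⁻³ m/s²

Δa = 4GMr/d³
   = 4 × (6.674 × 10⁻¹¹) × (1.25 × 10²⁶) × (4.61 × 10⁵) / (1.87 × 10⁸)³
   = 2.35 × 10⁻³ m/s²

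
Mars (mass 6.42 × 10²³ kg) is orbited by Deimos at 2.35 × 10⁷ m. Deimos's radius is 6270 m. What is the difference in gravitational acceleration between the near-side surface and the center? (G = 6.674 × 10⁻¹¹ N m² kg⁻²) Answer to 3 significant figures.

4.14 × 10⁻⁵ m/s²

The tidal stretch is the gradient of GM/d² times the body's extent r, hence the 1/d³ dependence.
Δg = 2GMr/d³
   = 2 × (6.674 × 10⁻¹¹) × (6.42 × 10²³) × (6270) / (2.35 × 10⁷)³
   = 4.14 × 10⁻⁵ m/s²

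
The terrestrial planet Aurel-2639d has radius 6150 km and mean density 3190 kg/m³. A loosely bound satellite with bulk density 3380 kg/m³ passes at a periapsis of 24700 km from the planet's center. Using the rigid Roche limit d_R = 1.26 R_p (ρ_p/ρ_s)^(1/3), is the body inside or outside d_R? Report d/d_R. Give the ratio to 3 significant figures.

d_R = 1.26 × (6150 km) × (3190/3380)^(1/3) = 7601 km
d/d_R = (24700) / (7601) = 3.25
Since d/d_R > 1, the body is outside the Roche limit.

outside; d/d_R ≈ 3.25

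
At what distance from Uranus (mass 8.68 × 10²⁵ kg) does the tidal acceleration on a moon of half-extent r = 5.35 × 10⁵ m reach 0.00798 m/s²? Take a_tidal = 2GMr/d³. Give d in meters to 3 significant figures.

9.19 × 10⁷ m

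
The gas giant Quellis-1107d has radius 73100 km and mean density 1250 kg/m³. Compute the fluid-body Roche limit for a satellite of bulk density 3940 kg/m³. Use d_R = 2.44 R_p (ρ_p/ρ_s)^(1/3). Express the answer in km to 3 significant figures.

d_R = 2.44 × 73100 km × (1250/3940)^(1/3)
    = 1.22 × 10⁵ km

1.22 × 10⁵ km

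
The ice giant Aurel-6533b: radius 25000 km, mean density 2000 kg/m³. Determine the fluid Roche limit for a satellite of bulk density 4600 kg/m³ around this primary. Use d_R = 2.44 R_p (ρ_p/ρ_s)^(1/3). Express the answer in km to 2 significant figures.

d_R = 2.44 × 25000 km × (2000/4600)^(1/3)
    = 46000 km

46000 km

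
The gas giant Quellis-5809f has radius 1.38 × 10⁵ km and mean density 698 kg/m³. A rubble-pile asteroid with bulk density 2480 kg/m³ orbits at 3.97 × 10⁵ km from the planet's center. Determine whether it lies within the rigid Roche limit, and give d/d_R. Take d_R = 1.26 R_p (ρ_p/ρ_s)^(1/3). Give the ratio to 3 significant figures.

d_R = 1.26 × (1.38 × 10⁵ km) × (698/2480)^(1/3) = 1.140 × 10⁵ km
d/d_R = (3.97 × 10⁵) / (1.140 × 10⁵) = 3.48
Since d/d_R > 1, the body is outside the Roche limit.

outside; d/d_R ≈ 3.48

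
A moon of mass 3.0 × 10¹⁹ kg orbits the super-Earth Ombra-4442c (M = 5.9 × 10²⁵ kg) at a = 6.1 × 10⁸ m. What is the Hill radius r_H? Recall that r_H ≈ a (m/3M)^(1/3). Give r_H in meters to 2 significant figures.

3.4 × 10⁶ m

r_H ≈ a (m/3M)^(1/3)
    = (6.1 × 10⁸) × (3.0 × 10¹⁹ / (3 × 5.9 × 10²⁵))^(1/3)
    = 3.4 × 10⁶ m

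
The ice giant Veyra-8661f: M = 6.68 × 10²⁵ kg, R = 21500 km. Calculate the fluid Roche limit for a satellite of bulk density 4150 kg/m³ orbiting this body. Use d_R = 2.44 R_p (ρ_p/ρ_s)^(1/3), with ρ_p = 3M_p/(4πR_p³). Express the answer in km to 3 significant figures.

ρ_p = 3M_p/(4πR_p³) = 3 × (6.68 × 10²⁵) / (4π × (2.15 × 10⁷ m)³) = 1600 kg/m³
d_R = 2.44 × 21500 km × (1600/4150)^(1/3)
    = 38200 km

38200 km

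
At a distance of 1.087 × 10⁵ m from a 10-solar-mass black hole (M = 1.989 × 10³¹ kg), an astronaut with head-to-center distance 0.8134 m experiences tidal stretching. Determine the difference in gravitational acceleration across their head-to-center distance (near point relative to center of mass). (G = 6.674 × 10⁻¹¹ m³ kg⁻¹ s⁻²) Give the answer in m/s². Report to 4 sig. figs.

1.681 × 10⁶ m/s²

Δg = 2GMr/d³
   = 2 × (6.674 × 10⁻¹¹) × (1.989 × 10³¹) × (0.8134) / (1.087 × 10⁵)³
   = 1.681 × 10⁶ m/s²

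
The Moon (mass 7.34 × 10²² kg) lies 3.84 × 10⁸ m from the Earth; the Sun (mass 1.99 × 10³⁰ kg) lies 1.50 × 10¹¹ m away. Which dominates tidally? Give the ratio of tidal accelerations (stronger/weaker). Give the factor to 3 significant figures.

Tidal stretch scales as M/d³; compute that for each body.
The Moon: (7.34 × 10²²) / (3.84 × 10⁸)³ = 1.296 × 10⁻³
The Sun: (1.99 × 10³⁰) / (1.50 × 10¹¹)³ = 5.896 × 10⁻⁴
Ratio (larger/smaller) = 2.20

The Moon, by a factor of ≈ 2.20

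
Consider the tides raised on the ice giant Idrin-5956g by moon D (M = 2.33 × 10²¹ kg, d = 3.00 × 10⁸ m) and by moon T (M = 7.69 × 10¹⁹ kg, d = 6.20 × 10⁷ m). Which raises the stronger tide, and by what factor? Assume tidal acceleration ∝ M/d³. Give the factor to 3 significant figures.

Moon T, by a factor of ≈ 3.74

Tidal acceleration ∝ M/d³, so compare M/d³ for each.
Moon D: (2.33 × 10²¹) / (3.00 × 10⁸)³ = 8.630 × 10⁻⁵
Moon T: (7.69 × 10¹⁹) / (6.20 × 10⁷)³ = 3.227 × 10⁻⁴
Ratio (larger/smaller) = 3.74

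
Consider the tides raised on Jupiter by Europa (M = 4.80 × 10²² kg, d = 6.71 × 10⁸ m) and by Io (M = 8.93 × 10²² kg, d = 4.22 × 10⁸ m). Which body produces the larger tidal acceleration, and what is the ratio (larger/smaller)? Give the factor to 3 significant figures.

Tidal acceleration ∝ M/d³, so compare M/d³ for each.
Europa: (4.80 × 10²²) / (6.71 × 10⁸)³ = 1.589 × 10⁻⁴
Io: (8.93 × 10²²) / (4.22 × 10⁸)³ = 1.188 × 10⁻³
Ratio (larger/smaller) = 7.48

Io, by a factor of ≈ 7.48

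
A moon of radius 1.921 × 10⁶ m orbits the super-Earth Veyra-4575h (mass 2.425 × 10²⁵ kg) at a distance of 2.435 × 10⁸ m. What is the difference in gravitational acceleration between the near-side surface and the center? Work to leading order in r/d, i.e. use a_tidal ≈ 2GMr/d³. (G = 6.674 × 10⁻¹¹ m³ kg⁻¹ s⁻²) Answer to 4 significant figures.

Since r ≪ d, expand the inverse-square field across one radius to get the leading 2GMr/d³ term.
Δg = 2GMr/d³
   = 2 × (6.674 × 10⁻¹¹) × (2.425 × 10²⁵) × (1.921 × 10⁶) / (2.435 × 10⁸)³
   = 4.307 × 10⁻⁴ m/s²

4.307 × 10⁻⁴ m/s²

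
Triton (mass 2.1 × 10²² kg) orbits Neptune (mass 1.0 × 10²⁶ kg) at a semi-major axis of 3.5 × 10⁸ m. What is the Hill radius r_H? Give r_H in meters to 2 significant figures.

r_H ≈ a (m/3M)^(1/3)
    = (3.5 × 10⁸) × (2.1 × 10²² / (3 × 1.0 × 10²⁶))^(1/3)
    = 1.4 × 10⁷ m

1.4 × 10⁷ m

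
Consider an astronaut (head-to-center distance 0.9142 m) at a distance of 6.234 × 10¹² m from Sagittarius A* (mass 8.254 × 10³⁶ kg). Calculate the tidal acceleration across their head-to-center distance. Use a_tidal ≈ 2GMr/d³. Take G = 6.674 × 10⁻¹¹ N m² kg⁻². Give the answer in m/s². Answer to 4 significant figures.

4.157 × 10⁻¹² m/s²

Δg = 2GMr/d³
   = 2 × (6.674 × 10⁻¹¹) × (8.254 × 10³⁶) × (0.9142) / (6.234 × 10¹²)³
   = 4.157 × 10⁻¹² m/s²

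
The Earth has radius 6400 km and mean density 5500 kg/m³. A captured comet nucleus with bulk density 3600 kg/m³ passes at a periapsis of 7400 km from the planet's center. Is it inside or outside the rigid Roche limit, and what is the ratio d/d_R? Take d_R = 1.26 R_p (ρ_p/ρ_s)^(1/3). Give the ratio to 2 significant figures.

d_R = 1.26 × (6400 km) × (5500/3600)^(1/3) = 9288 km
d/d_R = (7400) / (9288) = 0.80
Since d/d_R < 1, the body is inside the Roche limit.

inside; d/d_R ≈ 0.80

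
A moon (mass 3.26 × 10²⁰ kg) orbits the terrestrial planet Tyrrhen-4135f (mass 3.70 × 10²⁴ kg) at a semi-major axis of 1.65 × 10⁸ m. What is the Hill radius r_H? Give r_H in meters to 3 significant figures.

r_H ≈ a (m/3M)^(1/3)
    = (1.65 × 10⁸) × (3.26 × 10²⁰ / (3 × 3.70 × 10²⁴))^(1/3)
    = 5.09 × 10⁶ m

5.09 × 10⁶ m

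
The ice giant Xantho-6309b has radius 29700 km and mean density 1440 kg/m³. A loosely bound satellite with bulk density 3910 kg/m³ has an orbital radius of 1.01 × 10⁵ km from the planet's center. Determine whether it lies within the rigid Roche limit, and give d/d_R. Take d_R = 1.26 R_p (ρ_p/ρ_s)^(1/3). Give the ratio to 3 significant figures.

d_R = 1.26 × (29700 km) × (1440/3910)^(1/3) = 26820 km
d/d_R = (1.01 × 10⁵) / (26820) = 3.77
Since d/d_R > 1, the body is outside the Roche limit.

outside; d/d_R ≈ 3.77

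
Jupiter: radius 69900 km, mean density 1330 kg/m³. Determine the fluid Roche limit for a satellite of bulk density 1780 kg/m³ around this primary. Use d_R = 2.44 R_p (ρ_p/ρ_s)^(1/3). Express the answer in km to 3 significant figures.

1.55 × 10⁵ km

d_R = 2.44 × 69900 km × (1330/1780)^(1/3)
    = 1.55 × 10⁵ km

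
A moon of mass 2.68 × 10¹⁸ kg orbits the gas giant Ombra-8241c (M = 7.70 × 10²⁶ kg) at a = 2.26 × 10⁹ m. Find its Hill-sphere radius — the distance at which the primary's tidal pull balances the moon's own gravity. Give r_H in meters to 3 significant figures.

2.37 × 10⁶ m

r_H ≈ a (m/3M)^(1/3)
    = (2.26 × 10⁹) × (2.68 × 10¹⁸ / (3 × 7.70 × 10²⁶))^(1/3)
    = 2.37 × 10⁶ m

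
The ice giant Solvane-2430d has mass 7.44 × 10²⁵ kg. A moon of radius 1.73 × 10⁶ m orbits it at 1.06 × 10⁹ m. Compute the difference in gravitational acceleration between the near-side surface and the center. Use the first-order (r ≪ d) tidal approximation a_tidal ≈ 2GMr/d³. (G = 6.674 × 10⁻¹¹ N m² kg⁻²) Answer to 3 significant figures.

1.44 × 10⁻⁵ m/s²

The tidal stretch is the gradient of GM/d² times the body's extent r, hence the 1/d³ dependence.
a_tidal = 2GMr/d³
        = 2 × (6.674 × 10⁻¹¹) × (7.44 × 10²⁵) × (1.73 × 10⁶) / (1.06 × 10⁹)³
        = 1.44 × 10⁻⁵ m/s²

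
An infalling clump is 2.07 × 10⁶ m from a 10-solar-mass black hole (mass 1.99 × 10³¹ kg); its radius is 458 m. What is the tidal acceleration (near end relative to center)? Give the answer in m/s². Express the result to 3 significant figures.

1.37 × 10⁵ m/s²

Differencing GM/(d−r)² and GM/d² to first order in r/d gives 2GMr/d³.
Δa = 2GMr/d³
   = 2 × (6.674 × 10⁻¹¹) × (1.99 × 10³¹) × (458) / (2.07 × 10⁶)³
   = 1.37 × 10⁵ m/s²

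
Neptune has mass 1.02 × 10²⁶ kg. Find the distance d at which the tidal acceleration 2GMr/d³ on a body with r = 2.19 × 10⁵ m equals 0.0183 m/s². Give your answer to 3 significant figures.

2GMr/d³ = a_tidal  ⇒  d = (2GMr / a_tidal)^(1/3)
d = (2 × 6.674×10⁻¹¹ × (1.02 × 10²⁶) × (2.19 × 10⁵) / (0.0183))^(1/3)
  = 5.46 × 10⁷ m

5.46 × 10⁷ m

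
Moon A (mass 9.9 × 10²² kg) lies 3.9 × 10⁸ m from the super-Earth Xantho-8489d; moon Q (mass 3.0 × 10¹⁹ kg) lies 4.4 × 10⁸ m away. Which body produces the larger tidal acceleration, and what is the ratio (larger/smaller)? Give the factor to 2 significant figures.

Compare M/d³ for the two perturbers:
Moon A: (9.9 × 10²²) / (3.9 × 10⁸)³ = 1.669 × 10⁻³
Moon Q: (3.0 × 10¹⁹) / (4.4 × 10⁸)³ = 3.522 × 10⁻⁷
Ratio (larger/smaller) = 4700

Moon A, by a factor of ≈ 4700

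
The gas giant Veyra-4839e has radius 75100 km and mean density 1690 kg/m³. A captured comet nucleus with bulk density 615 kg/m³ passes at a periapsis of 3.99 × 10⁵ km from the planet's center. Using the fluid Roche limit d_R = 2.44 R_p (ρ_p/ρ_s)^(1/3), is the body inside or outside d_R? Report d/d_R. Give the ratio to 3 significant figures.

outside; d/d_R ≈ 1.55

d_R = 2.44 × (75100 km) × (1690/615)^(1/3) = 2.567 × 10⁵ km
d/d_R = (3.99 × 10⁵) / (2.567 × 10⁵) = 1.55
Since d/d_R > 1, the body is outside the Roche limit.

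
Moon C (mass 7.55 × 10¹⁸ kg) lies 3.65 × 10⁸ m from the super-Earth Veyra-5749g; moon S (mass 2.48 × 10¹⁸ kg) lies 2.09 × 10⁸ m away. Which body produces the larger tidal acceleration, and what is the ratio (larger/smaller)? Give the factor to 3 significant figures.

Moon S, by a factor of ≈ 1.75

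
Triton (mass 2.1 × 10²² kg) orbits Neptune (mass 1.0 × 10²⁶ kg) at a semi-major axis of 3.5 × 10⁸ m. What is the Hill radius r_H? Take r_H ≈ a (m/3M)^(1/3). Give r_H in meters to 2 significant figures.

r_H ≈ a (m/3M)^(1/3)
    = (3.5 × 10⁸) × (2.1 × 10²² / (3 × 1.0 × 10²⁶))^(1/3)
    = 1.4 × 10⁷ m

1.4 × 10⁷ m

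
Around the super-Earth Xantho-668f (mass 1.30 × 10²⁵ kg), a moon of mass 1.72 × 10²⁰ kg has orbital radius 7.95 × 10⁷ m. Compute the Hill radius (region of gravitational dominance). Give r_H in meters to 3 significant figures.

1.30 × 10⁶ m

r_H ≈ a (m/3M)^(1/3)
    = (7.95 × 10⁷) × (1.72 × 10²⁰ / (3 × 1.30 × 10²⁵))^(1/3)
    = 1.30 × 10⁶ m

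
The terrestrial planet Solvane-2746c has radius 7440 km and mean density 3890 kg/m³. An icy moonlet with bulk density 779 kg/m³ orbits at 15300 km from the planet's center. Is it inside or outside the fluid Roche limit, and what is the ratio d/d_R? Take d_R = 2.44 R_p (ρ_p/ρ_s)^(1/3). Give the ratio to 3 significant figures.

d_R = 2.44 × (7440 km) × (3890/779)^(1/3) = 31030 km
d/d_R = (15300) / (31030) = 0.493
Since d/d_R < 1, the body is inside the Roche limit.

inside; d/d_R ≈ 0.493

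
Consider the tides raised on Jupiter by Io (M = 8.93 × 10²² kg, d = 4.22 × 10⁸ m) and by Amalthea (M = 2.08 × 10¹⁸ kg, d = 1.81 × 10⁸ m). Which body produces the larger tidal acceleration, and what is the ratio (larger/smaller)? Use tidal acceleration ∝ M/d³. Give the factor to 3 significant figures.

Tidal acceleration ∝ M/d³, so compare M/d³ for each.
Io: (8.93 × 10²²) / (4.22 × 10⁸)³ = 1.188 × 10⁻³
Amalthea: (2.08 × 10¹⁸) / (1.81 × 10⁸)³ = 3.508 × 10⁻⁷
Ratio (larger/smaller) = 3390

Io, by a factor of ≈ 3390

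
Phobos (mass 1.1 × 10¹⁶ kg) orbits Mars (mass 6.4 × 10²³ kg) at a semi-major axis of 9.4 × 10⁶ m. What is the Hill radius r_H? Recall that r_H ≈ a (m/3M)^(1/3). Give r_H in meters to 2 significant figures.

r_H ≈ a (m/3M)^(1/3)
    = (9.4 × 10⁶) × (1.1 × 10¹⁶ / (3 × 6.4 × 10²³))^(1/3)
    = 1.7 × 10⁴ m

1.7 × 10⁴ m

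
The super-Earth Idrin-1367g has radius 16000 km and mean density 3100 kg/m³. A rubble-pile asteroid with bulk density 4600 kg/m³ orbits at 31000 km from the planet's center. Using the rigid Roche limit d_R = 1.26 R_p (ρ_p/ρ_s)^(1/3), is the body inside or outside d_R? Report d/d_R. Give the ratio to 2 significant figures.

outside; d/d_R ≈ 1.8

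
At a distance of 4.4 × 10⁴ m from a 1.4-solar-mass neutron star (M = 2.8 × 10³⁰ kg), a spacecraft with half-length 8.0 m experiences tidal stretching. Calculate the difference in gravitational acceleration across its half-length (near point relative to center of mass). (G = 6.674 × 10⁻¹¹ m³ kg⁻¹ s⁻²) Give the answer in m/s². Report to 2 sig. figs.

a_tidal = 2GMr/d³
        = 2 × (6.674 × 10⁻¹¹) × (2.8 × 10³⁰) × (8.0) / (4.4 × 10⁴)³
        = 3.5 × 10⁷ m/s²

3.5 × 10⁷ m/s²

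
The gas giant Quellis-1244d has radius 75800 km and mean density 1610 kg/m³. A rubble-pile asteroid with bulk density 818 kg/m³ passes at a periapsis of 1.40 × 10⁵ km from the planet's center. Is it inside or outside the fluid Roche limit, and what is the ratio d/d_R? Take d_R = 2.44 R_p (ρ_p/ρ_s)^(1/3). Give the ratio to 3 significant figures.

d_R = 2.44 × (75800 km) × (1610/818)^(1/3) = 2.318 × 10⁵ km
d/d_R = (1.40 × 10⁵) / (2.318 × 10⁵) = 0.604
Since d/d_R < 1, the body is inside the Roche limit.

inside; d/d_R ≈ 0.604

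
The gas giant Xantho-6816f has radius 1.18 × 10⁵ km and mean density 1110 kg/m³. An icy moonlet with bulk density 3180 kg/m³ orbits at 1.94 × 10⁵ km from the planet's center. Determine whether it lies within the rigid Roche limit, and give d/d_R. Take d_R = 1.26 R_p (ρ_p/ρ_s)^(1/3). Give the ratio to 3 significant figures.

outside; d/d_R ≈ 1.85

d_R = 1.26 × (1.18 × 10⁵ km) × (1110/3180)^(1/3) = 1.047 × 10⁵ km
d/d_R = (1.94 × 10⁵) / (1.047 × 10⁵) = 1.85
Since d/d_R > 1, the body is outside the Roche limit.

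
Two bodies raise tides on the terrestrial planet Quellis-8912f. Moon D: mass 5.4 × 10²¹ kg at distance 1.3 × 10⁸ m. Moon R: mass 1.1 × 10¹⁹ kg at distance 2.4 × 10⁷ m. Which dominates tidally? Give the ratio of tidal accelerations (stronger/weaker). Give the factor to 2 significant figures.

Moon D, by a factor of ≈ 3.1

Tidal stretch scales as M/d³; compute that for each body.
Moon D: (5.4 × 10²¹) / (1.3 × 10⁸)³ = 2.458 × 10⁻³
Moon R: (1.1 × 10¹⁹) / (2.4 × 10⁷)³ = 7.957 × 10⁻⁴
Ratio (larger/smaller) = 3.1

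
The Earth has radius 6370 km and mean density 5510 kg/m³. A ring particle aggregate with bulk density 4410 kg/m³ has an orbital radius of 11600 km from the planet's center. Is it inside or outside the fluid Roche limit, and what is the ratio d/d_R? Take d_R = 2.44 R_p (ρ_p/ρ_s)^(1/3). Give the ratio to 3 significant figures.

d_R = 2.44 × (6370 km) × (5510/4410)^(1/3) = 16740 km
d/d_R = (11600) / (16740) = 0.693
Since d/d_R < 1, the body is inside the Roche limit.

inside; d/d_R ≈ 0.693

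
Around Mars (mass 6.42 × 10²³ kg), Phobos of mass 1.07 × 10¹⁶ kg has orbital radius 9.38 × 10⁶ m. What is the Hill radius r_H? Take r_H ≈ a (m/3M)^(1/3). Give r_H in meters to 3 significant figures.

r_H ≈ a (m/3M)^(1/3)
    = (9.38 × 10⁶) × (1.07 × 10¹⁶ / (3 × 6.42 × 10²³))^(1/3)
    = 1.66 × 10⁴ m

1.66 × 10⁴ m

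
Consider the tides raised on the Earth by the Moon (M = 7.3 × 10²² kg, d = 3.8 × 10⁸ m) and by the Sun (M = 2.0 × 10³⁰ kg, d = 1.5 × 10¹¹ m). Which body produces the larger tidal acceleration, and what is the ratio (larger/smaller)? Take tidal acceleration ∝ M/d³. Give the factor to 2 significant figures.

The Moon, by a factor of ≈ 2.2

Tidal acceleration ∝ M/d³, so compare M/d³ for each.
The Moon: (7.3 × 10²²) / (3.8 × 10⁸)³ = 1.330 × 10⁻³
The Sun: (2.0 × 10³⁰) / (1.5 × 10¹¹)³ = 5.926 × 10⁻⁴
Ratio (larger/smaller) = 2.2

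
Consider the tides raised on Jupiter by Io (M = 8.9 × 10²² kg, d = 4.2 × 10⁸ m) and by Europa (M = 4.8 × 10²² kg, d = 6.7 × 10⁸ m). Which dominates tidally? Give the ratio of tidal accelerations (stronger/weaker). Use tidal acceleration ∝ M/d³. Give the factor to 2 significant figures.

Compare M/d³ for the two perturbers:
Io: (8.9 × 10²²) / (4.2 × 10⁸)³ = 1.201 × 10⁻³
Europa: (4.8 × 10²²) / (6.7 × 10⁸)³ = 1.596 × 10⁻⁴
Ratio (larger/smaller) = 7.5

Io, by a factor of ≈ 7.5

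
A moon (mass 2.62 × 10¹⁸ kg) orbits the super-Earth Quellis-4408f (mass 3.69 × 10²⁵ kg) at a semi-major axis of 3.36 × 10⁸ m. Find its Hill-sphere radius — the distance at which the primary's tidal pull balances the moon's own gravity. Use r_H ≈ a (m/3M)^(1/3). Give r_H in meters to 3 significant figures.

9.65 × 10⁵ m

r_H ≈ a (m/3M)^(1/3)
    = (3.36 × 10⁸) × (2.62 × 10¹⁸ / (3 × 3.69 × 10²⁵))^(1/3)
    = 9.65 × 10⁵ m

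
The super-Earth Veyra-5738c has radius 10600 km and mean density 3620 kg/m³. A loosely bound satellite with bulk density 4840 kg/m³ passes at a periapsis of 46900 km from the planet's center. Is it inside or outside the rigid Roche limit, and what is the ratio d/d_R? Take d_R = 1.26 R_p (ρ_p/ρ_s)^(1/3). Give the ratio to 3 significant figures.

outside; d/d_R ≈ 3.87

d_R = 1.26 × (10600 km) × (3620/4840)^(1/3) = 12120 km
d/d_R = (46900) / (12120) = 3.87
Since d/d_R > 1, the body is outside the Roche limit.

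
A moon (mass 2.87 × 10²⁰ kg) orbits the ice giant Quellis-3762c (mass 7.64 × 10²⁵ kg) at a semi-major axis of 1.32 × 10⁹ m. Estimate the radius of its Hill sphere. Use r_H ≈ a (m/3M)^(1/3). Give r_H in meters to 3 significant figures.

1.42 × 10⁷ m

r_H ≈ a (m/3M)^(1/3)
    = (1.32 × 10⁹) × (2.87 × 10²⁰ / (3 × 7.64 × 10²⁵))^(1/3)
    = 1.42 × 10⁷ m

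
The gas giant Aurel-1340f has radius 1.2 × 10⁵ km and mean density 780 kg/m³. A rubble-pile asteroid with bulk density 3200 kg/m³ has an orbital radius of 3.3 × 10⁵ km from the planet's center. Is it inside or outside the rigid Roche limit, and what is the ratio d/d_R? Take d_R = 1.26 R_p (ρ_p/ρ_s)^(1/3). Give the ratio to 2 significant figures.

outside; d/d_R ≈ 3.5

d_R = 1.26 × (1.2 × 10⁵ km) × (780/3200)^(1/3) = 94450 km
d/d_R = (3.3 × 10⁵) / (94450) = 3.5
Since d/d_R > 1, the body is outside the Roche limit.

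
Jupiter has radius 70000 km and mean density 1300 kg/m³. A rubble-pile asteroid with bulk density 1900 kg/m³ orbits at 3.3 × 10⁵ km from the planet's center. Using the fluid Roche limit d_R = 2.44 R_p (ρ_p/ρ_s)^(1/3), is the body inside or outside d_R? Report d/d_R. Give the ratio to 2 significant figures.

outside; d/d_R ≈ 2.2

d_R = 2.44 × (70000 km) × (1300/1900)^(1/3) = 1.505 × 10⁵ km
d/d_R = (3.3 × 10⁵) / (1.505 × 10⁵) = 2.2
Since d/d_R > 1, the body is outside the Roche limit.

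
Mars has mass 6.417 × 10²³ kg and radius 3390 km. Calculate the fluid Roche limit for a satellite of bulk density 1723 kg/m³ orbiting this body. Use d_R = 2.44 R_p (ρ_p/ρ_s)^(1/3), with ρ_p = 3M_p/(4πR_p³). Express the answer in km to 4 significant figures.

10890 km

ρ_p = 3M_p/(4πR_p³) = 3 × (6.417 × 10²³) / (4π × (3.390 × 10⁶ m)³) = 3932 kg/m³
d_R = 2.44 × 3390 km × (3932/1723)^(1/3)
    = 10890 km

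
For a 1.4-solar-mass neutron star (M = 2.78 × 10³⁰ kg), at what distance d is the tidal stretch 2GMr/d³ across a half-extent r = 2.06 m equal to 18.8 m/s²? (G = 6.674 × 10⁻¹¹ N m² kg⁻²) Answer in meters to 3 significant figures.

2GMr/d³ = a_tidal  ⇒  d = (2GMr / a_tidal)^(1/3)
d = (2 × 6.674×10⁻¹¹ × (2.78 × 10³⁰) × (2.06) / (18.8))^(1/3)
  = 3.44 × 10⁶ m

3.44 × 10⁶ m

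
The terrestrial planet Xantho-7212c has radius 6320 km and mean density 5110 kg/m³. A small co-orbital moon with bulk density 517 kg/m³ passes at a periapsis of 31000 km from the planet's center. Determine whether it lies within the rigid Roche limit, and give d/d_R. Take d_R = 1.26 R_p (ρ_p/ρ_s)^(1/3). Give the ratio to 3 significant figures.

outside; d/d_R ≈ 1.81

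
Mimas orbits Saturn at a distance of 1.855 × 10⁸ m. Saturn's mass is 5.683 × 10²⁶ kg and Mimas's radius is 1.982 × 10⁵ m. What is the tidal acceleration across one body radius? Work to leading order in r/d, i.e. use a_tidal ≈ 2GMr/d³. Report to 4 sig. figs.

2.355 × 10⁻³ m/s²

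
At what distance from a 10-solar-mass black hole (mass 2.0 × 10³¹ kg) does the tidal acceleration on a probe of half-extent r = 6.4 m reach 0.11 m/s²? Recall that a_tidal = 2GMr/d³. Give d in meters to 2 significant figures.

2GMr/d³ = a_tidal  ⇒  d = (2GMr / a_tidal)^(1/3)
d = (2 × 6.674×10⁻¹¹ × (2.0 × 10³¹) × (6.4) / (0.11))^(1/3)
  = 5.4 × 10⁷ m

5.4 × 10⁷ m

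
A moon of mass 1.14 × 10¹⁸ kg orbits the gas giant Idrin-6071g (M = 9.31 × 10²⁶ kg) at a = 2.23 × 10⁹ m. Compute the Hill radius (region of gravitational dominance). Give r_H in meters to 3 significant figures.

r_H ≈ a (m/3M)^(1/3)
    = (2.23 × 10⁹) × (1.14 × 10¹⁸ / (3 × 9.31 × 10²⁶))^(1/3)
    = 1.65 × 10⁶ m

1.65 × 10⁶ m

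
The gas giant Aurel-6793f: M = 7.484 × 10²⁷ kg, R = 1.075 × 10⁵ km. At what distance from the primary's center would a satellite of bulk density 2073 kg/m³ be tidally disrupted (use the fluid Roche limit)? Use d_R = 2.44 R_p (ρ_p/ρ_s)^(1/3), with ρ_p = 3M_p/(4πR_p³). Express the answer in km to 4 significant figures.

2.322 × 10⁵ km

ρ_p = 3M_p/(4πR_p³) = 3 × (7.484 × 10²⁷) / (4π × (1.075 × 10⁸ m)³) = 1438 kg/m³
d_R = 2.44 × 1.075 × 10⁵ km × (1438/2073)^(1/3)
    = 2.322 × 10⁵ km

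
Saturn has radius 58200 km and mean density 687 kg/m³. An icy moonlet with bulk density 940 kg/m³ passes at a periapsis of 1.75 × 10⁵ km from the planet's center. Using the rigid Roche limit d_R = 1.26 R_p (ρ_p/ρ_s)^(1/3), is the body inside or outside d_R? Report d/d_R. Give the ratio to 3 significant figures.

outside; d/d_R ≈ 2.65

d_R = 1.26 × (58200 km) × (687/940)^(1/3) = 66050 km
d/d_R = (1.75 × 10⁵) / (66050) = 2.65
Since d/d_R > 1, the body is outside the Roche limit.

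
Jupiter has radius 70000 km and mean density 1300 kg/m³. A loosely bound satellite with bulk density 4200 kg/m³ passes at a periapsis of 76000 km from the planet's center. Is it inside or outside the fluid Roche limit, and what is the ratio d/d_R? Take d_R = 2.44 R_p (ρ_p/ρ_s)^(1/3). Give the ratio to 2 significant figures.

inside; d/d_R ≈ 0.66

d_R = 2.44 × (70000 km) × (1300/4200)^(1/3) = 1.155 × 10⁵ km
d/d_R = (76000) / (1.155 × 10⁵) = 0.66
Since d/d_R < 1, the body is inside the Roche limit.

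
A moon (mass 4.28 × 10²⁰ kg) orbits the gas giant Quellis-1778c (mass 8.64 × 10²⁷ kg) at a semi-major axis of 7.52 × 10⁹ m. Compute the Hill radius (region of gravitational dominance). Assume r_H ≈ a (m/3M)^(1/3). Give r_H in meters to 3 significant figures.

1.91 × 10⁷ m

r_H ≈ a (m/3M)^(1/3)
    = (7.52 × 10⁹) × (4.28 × 10²⁰ / (3 × 8.64 × 10²⁷))^(1/3)
    = 1.91 × 10⁷ m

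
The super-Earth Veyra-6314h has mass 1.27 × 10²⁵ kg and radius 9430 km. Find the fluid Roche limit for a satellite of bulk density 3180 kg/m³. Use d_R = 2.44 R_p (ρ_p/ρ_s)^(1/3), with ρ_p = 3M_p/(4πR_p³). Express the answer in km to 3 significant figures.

24000 km

ρ_p = 3M_p/(4πR_p³) = 3 × (1.27 × 10²⁵) / (4π × (9.43 × 10⁶ m)³) = 3620 kg/m³
d_R = 2.44 × 9430 km × (3620/3180)^(1/3)
    = 24000 km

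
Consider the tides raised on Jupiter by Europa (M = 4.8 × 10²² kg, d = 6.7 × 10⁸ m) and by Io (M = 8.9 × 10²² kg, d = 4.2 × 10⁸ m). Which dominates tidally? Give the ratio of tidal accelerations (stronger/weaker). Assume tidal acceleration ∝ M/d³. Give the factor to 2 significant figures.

Io, by a factor of ≈ 7.5

Tidal stretch scales as M/d³; compute that for each body.
Europa: (4.8 × 10²²) / (6.7 × 10⁸)³ = 1.596 × 10⁻⁴
Io: (8.9 × 10²²) / (4.2 × 10⁸)³ = 1.201 × 10⁻³
Ratio (larger/smaller) = 7.5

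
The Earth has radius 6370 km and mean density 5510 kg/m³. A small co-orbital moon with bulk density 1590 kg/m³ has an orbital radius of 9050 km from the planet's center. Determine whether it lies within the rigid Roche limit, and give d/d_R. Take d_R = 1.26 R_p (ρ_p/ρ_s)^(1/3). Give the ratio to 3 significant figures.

d_R = 1.26 × (6370 km) × (5510/1590)^(1/3) = 12150 km
d/d_R = (9050) / (12150) = 0.745
Since d/d_R < 1, the body is inside the Roche limit.

inside; d/d_R ≈ 0.745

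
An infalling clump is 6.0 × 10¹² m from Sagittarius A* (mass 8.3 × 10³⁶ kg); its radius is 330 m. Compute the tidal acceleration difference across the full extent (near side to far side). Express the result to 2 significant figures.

a_tidal = 4GMr/d³
        = 4 × (6.674 × 10⁻¹¹) × (8.3 × 10³⁶) × (330) / (6.0 × 10¹²)³
        = 3.4 × 10⁻⁹ m/s²

3.4 × 10⁻⁹ m/s²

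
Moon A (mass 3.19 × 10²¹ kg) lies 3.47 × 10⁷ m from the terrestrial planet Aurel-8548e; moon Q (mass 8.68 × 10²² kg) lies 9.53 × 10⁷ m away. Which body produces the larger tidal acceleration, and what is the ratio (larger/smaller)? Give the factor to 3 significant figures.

Moon Q, by a factor of ≈ 1.31

Tidal acceleration ∝ M/d³, so compare M/d³ for each.
Moon A: (3.19 × 10²¹) / (3.47 × 10⁷)³ = 7.635 × 10⁻²
Moon Q: (8.68 × 10²²) / (9.53 × 10⁷)³ = 1.003 × 10⁻¹
Ratio (larger/smaller) = 1.31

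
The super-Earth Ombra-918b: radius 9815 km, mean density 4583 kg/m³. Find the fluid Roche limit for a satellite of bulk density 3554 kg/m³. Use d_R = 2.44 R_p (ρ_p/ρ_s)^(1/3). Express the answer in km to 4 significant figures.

26070 km

d_R = 2.44 × 9815 km × (4583/3554)^(1/3)
    = 26070 km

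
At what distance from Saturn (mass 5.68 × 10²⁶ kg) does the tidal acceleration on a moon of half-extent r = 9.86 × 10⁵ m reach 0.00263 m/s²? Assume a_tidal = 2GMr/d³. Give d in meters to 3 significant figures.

3.05 × 10⁸ m

2GMr/d³ = a_tidal  ⇒  d = (2GMr / a_tidal)^(1/3)
d = (2 × 6.674×10⁻¹¹ × (5.68 × 10²⁶) × (9.86 × 10⁵) / (0.00263))^(1/3)
  = 3.05 × 10⁸ m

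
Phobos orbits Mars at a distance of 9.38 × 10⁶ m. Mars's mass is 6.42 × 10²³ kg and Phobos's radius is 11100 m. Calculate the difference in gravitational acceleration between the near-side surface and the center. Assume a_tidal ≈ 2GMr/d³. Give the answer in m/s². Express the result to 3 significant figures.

Differencing GM/(d−r)² and GM/d² to first order in r/d gives 2GMr/d³.
Δg = 2GMr/d³
   = 2 × (6.674 × 10⁻¹¹) × (6.42 × 10²³) × (11100) / (9.38 × 10⁶)³
   = 1.15 × 10⁻³ m/s²

1.15 × 10⁻³ m/s²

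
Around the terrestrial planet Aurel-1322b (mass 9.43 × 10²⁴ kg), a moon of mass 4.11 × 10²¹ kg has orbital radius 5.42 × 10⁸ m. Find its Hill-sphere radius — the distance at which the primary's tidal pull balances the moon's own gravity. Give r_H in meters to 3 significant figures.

r_H ≈ a (m/3M)^(1/3)
    = (5.42 × 10⁸) × (4.11 × 10²¹ / (3 × 9.43 × 10²⁴))^(1/3)
    = 2.85 × 10⁷ m

2.85 × 10⁷ m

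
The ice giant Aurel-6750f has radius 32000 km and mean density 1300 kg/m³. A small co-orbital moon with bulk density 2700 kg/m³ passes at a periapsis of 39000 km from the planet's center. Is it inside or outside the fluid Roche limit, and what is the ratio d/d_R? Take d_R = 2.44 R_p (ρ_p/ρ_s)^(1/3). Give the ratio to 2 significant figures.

d_R = 2.44 × (32000 km) × (1300/2700)^(1/3) = 61200 km
d/d_R = (39000) / (61200) = 0.64
Since d/d_R < 1, the body is inside the Roche limit.

inside; d/d_R ≈ 0.64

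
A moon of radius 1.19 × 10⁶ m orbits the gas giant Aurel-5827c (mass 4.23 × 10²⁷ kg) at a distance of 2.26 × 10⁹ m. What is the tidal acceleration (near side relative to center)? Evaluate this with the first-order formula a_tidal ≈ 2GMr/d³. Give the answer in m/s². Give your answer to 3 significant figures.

Δa = 2GMr/d³
   = 2 × (6.674 × 10⁻¹¹) × (4.23 × 10²⁷) × (1.19 × 10⁶) / (2.26 × 10⁹)³
   = 5.82 × 10⁻⁵ m/s²

5.82 × 10⁻⁵ m/s²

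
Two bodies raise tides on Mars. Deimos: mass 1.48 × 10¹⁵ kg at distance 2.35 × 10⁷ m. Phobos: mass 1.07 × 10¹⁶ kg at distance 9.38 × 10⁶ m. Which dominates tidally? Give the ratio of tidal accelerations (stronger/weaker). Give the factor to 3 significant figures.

Phobos, by a factor of ≈ 114

Tidal stretch scales as M/d³; compute that for each body.
Deimos: (1.48 × 10¹⁵) / (2.35 × 10⁷)³ = 1.140 × 10⁻⁷
Phobos: (1.07 × 10¹⁶) / (9.38 × 10⁶)³ = 1.297 × 10⁻⁵
Ratio (larger/smaller) = 114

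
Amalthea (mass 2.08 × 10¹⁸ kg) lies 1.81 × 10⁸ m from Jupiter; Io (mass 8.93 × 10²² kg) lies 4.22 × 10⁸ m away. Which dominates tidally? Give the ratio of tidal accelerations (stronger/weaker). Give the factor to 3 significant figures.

Io, by a factor of ≈ 3390

Tidal stretch scales as M/d³; compute that for each body.
Amalthea: (2.08 × 10¹⁸) / (1.81 × 10⁸)³ = 3.508 × 10⁻⁷
Io: (8.93 × 10²²) / (4.22 × 10⁸)³ = 1.188 × 10⁻³
Ratio (larger/smaller) = 3390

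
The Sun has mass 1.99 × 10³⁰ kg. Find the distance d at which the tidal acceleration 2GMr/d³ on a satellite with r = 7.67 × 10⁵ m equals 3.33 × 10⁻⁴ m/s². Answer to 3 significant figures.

2GMr/d³ = a_tidal  ⇒  d = (2GMr / a_tidal)^(1/3)
d = (2 × 6.674×10⁻¹¹ × (1.99 × 10³⁰) × (7.67 × 10⁵) / (3.33 × 10⁻⁴))^(1/3)
  = 8.49 × 10⁹ m

8.49 × 10⁹ m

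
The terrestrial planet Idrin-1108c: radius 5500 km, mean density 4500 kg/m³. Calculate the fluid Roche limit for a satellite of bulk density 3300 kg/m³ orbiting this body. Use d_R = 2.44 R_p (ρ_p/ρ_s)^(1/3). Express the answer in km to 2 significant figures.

d_R = 2.44 × 5500 km × (4500/3300)^(1/3)
    = 15000 km

15000 km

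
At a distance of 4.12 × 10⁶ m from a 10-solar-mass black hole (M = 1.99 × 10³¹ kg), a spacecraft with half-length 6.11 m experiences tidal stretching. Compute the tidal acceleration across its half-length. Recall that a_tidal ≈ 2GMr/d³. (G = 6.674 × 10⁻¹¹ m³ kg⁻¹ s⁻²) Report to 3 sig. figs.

2.32 × 10² m/s²

Δg = 2GMr/d³
   = 2 × (6.674 × 10⁻¹¹) × (1.99 × 10³¹) × (6.11) / (4.12 × 10⁶)³
   = 2.32 × 10² m/s²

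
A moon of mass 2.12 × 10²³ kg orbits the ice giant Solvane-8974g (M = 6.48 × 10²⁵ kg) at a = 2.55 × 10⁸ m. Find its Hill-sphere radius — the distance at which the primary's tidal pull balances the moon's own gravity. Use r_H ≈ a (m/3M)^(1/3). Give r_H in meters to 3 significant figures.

r_H ≈ a (m/3M)^(1/3)
    = (2.55 × 10⁸) × (2.12 × 10²³ / (3 × 6.48 × 10²⁵))^(1/3)
    = 2.62 × 10⁷ m

2.62 × 10⁷ m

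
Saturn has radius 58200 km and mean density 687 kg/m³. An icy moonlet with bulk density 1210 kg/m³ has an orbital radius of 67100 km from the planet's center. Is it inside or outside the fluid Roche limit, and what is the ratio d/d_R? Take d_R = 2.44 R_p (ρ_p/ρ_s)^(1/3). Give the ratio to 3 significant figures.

d_R = 2.44 × (58200 km) × (687/1210)^(1/3) = 1.176 × 10⁵ km
d/d_R = (67100) / (1.176 × 10⁵) = 0.571
Since d/d_R < 1, the body is inside the Roche limit.

inside; d/d_R ≈ 0.571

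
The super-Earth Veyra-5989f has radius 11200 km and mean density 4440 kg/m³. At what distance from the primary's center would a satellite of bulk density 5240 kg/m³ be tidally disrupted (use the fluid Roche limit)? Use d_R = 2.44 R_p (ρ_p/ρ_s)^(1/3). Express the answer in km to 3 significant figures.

d_R = 2.44 × 11200 km × (4440/5240)^(1/3)
    = 25900 km

25900 km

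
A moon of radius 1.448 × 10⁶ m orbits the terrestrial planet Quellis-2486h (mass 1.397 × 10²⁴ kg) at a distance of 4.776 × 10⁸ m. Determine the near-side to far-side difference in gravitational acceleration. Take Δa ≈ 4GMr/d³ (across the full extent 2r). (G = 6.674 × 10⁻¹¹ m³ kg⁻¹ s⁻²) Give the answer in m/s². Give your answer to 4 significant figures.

4.957 × 10⁻⁶ m/s²

The field gradient is 2GM/d³; across the full diameter 2r the difference is 4GMr/d³.
Δa = 4GMr/d³
   = 4 × (6.674 × 10⁻¹¹) × (1.397 × 10²⁴) × (1.448 × 10⁶) / (4.776 × 10⁸)³
   = 4.957 × 10⁻⁶ m/s²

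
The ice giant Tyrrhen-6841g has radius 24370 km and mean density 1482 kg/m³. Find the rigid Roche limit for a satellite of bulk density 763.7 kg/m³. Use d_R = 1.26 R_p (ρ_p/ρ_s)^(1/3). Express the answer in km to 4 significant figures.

38300 km

d_R = 1.26 × 24370 km × (1482/763.7)^(1/3)
    = 38300 km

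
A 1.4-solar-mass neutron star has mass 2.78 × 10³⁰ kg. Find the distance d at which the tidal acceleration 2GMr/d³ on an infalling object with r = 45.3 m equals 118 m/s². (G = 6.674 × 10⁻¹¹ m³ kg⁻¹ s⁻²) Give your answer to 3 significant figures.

5.22 × 10⁶ m

2GMr/d³ = a_tidal  ⇒  d = (2GMr / a_tidal)^(1/3)
d = (2 × 6.674×10⁻¹¹ × (2.78 × 10³⁰) × (45.3) / (118))^(1/3)
  = 5.22 × 10⁶ m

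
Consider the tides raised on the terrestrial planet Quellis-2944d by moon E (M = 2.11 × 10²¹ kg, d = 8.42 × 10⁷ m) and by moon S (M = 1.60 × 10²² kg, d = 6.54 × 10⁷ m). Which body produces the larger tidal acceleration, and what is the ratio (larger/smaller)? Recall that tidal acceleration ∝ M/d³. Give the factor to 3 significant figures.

Moon S, by a factor of ≈ 16.2

Tidal acceleration ∝ M/d³, so compare M/d³ for each.
Moon E: (2.11 × 10²¹) / (8.42 × 10⁷)³ = 3.535 × 10⁻³
Moon S: (1.60 × 10²²) / (6.54 × 10⁷)³ = 5.720 × 10⁻²
Ratio (larger/smaller) = 16.2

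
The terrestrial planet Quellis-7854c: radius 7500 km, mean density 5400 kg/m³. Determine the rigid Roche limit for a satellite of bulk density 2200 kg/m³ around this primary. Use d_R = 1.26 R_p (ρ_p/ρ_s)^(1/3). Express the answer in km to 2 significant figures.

d_R = 1.26 × 7500 km × (5400/2200)^(1/3)
    = 13000 km

13000 km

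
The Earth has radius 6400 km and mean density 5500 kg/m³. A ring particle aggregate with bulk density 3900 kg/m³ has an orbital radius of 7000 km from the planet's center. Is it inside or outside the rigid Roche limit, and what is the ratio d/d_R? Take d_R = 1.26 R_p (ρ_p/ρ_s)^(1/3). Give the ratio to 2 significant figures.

inside; d/d_R ≈ 0.77

d_R = 1.26 × (6400 km) × (5500/3900)^(1/3) = 9043 km
d/d_R = (7000) / (9043) = 0.77
Since d/d_R < 1, the body is inside the Roche limit.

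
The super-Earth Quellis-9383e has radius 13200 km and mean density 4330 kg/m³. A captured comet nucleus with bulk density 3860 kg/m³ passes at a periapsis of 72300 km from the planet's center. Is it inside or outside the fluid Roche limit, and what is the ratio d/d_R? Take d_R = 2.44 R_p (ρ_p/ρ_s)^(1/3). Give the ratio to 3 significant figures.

outside; d/d_R ≈ 2.16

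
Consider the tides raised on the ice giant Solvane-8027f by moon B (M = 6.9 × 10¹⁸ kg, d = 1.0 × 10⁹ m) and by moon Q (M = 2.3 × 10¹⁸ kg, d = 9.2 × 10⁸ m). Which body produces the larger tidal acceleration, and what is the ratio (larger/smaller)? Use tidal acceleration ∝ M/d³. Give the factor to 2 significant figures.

The tide-raising term goes as M/d³ (the gradient of a 1/d² field).
Moon B: (6.9 × 10¹⁸) / (1.0 × 10⁹)³ = 6.900 × 10⁻⁹
Moon Q: (2.3 × 10¹⁸) / (9.2 × 10⁸)³ = 2.954 × 10⁻⁹
Ratio (larger/smaller) = 2.3

Moon B, by a factor of ≈ 2.3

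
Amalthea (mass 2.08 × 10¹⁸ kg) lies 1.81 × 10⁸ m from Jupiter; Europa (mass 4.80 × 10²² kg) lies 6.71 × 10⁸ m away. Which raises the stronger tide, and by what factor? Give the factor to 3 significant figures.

Europa, by a factor of ≈ 453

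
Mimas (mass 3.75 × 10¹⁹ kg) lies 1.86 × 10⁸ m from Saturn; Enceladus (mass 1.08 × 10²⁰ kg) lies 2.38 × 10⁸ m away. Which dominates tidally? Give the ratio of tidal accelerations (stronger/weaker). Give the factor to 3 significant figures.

Enceladus, by a factor of ≈ 1.37

Tidal stretch scales as M/d³; compute that for each body.
Mimas: (3.75 × 10¹⁹) / (1.86 × 10⁸)³ = 5.828 × 10⁻⁶
Enceladus: (1.08 × 10²⁰) / (2.38 × 10⁸)³ = 8.011 × 10⁻⁶
Ratio (larger/smaller) = 1.37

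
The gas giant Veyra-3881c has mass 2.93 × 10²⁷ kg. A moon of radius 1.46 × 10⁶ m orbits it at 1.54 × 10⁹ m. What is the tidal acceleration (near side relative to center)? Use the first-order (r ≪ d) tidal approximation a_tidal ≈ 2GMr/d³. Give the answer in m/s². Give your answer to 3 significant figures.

Since r ≪ d, expand the inverse-square field across one radius to get the leading 2GMr/d³ term.
a_tidal = 2GMr/d³
        = 2 × (6.674 × 10⁻¹¹) × (2.93 × 10²⁷) × (1.46 × 10⁶) / (1.54 × 10⁹)³
        = 1.56 × 10⁻⁴ m/s²

1.56 × 10⁻⁴ m/s²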